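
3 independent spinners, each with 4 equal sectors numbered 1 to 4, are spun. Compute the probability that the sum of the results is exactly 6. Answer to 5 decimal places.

0.15625

There are 4^3 = 64 equally likely outcomes.
The number of ordered 3-tuples from {1,…,4} summing to 6 is 10.
P(sum = 6) = 10/64 = 5/32 ≈ 0.15625.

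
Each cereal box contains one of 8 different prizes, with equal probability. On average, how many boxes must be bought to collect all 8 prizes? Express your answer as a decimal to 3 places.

21.743

After i distinct types are collected, each trial gives a new one with probability (8−i)/8, so the expected wait for the next new type is 8/(8−i).
E = 8/8 + 8/7 + 8/6 + 8/5 + 8/4 + 8/3 + 8/2 + 8/1 = 761/35 ≈ 21.743.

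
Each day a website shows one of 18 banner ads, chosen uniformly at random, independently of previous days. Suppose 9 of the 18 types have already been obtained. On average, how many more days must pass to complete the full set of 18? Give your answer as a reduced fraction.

7129/140

Starting from 9 distinct types, each trial gives a new one with probability (18−i)/18 when i types are held, so the wait for the next new type is 18/(18−i).
E = 18/9 + 18/8 + 18/7 + 18/6 + 18/5 + 18/4 + 18/3 + 18/2 + 18/1 = 7129/140.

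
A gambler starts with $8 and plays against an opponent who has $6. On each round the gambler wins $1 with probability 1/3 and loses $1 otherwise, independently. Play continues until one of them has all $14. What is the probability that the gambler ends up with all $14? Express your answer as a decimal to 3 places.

Let r = q/p = (2/3)/(1/3) = 2. The recurrence P(i) = p·P(i+1) + q·P(i−1) with P(0)=0, P(14)=1 gives P(i) = (1 − r^i)/(1 − r^14).
P(8) = (1 − (2)^8) / (1 − (2)^14) = 85/5461 ≈ 0.016.

0.016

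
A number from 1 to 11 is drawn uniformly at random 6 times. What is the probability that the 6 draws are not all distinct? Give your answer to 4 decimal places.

0.8122

P(all 6 different) = 11/11 · 10/11 · ··· · 6/11 ≈ 0.1878.
P(at least two equal) = 1 − 0.1878 = 0.8122.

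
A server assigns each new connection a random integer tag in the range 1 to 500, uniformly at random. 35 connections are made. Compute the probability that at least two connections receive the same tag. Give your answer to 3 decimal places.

0.704

It's easier to compute the probability that all 35 are distinct.
P(all distinct) = 500/500 · 499/500 · ··· · 466/500 ≈ 0.296.
So the probability of at least one match is 1 − 0.296 = 0.704.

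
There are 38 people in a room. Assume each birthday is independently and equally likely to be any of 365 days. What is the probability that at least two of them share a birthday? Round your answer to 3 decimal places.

0.864

It's easier to compute the probability that all 38 are distinct.
P(all distinct) = 365/365 · 364/365 · ··· · 328/365 ≈ 0.136.
So the probability of at least one match is 1 − 0.136 = 0.864.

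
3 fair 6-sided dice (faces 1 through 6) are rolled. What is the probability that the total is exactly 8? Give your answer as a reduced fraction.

7/72

There are 6^3 = 216 equally likely outcomes.
The number of ordered 3-tuples from {1,…,6} summing to 8 is 21.
P(sum = 8) = 21/216 = 7/72.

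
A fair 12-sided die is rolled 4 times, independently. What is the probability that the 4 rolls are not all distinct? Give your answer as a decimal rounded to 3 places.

0.427

P(all 4 different) = 12/12 · 11/12 · ··· · 9/12 ≈ 0.573.
P(at least two equal) = 1 − 0.573 = 0.427.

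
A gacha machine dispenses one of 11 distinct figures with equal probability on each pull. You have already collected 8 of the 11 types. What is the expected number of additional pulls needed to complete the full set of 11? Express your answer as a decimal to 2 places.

20.17

Starting from 8 distinct types, each trial gives a new one with probability (11−i)/11 when i types are held, so the wait for the next new type is 11/(11−i).
E = 11/3 + 11/2 + 11/1 = 121/6 ≈ 20.17.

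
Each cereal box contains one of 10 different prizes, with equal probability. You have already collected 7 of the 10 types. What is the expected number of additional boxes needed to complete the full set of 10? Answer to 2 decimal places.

18.33

Starting from 7 distinct types, each trial gives a new one with probability (10−i)/10 when i types are held, so the wait for the next new type is 10/(10−i).
E = 10/3 + 10/2 + 10/1 = 55/3 ≈ 18.33.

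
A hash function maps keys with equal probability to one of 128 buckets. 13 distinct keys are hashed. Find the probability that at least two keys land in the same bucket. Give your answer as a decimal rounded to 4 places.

It's easier to compute the probability that all 13 are distinct.
P(all distinct) = 128/128 · 127/128 · ··· · 116/128 ≈ 0.5325.
So the probability of at least one match is 1 − 0.5325 = 0.4675.

0.4675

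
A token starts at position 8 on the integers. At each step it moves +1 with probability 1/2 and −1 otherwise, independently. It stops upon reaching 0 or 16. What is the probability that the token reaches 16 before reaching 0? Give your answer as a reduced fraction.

1/2

With a fair step, P(i) = ½P(i−1) + ½P(i+1) with P(0)=0, P(16)=1 has the linear solution P(i) = i/16.
P(8) = 8/16 = 1/2.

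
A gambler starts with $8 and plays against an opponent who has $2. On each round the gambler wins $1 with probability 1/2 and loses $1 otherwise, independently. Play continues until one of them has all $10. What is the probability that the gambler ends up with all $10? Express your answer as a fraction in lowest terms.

4/5

With a fair step, P(i) = ½P(i−1) + ½P(i+1) with P(0)=0, P(10)=1 has the linear solution P(i) = i/10.
P(8) = 8/10 = 4/5.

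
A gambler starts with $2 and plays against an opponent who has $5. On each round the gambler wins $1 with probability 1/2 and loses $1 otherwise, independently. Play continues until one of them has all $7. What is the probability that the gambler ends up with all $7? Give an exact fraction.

2/7

With a fair step, P(i) = ½P(i−1) + ½P(i+1) with P(0)=0, P(7)=1 has the linear solution P(i) = i/7.
P(2) = 2/7.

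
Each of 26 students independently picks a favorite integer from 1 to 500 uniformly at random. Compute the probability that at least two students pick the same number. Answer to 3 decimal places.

It's easier to compute the probability that all 26 are distinct.
P(all distinct) = 500/500 · 499/500 · ··· · 475/500 ≈ 0.516.
So the probability of at least one match is 1 − 0.516 = 0.484.

0.484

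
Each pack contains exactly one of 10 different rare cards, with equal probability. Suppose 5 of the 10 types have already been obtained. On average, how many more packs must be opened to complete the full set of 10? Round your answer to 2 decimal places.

Starting from 5 distinct types, each trial gives a new one with probability (10−i)/10 when i types are held, so the wait for the next new type is 10/(10−i).
E = 10/5 + 10/4 + 10/3 + 10/2 + 10/1 = 137/6 ≈ 22.83.

22.83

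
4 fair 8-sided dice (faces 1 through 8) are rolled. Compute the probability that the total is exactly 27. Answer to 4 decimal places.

0.0137

There are 8^4 = 4096 equally likely outcomes.
The number of ordered 4-tuples from {1,…,8} summing to 27 is 56.
P(sum = 27) = 56/4096 = 7/512 ≈ 0.0137.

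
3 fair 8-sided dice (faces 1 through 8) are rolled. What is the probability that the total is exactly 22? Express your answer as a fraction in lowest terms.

There are 8^3 = 512 equally likely outcomes.
The number of ordered 3-tuples from {1,…,8} summing to 22 is 6.
P(sum = 22) = 6/512 = 3/256.

3/256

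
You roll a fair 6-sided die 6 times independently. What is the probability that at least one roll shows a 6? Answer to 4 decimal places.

0.6651

P(no roll shows a 6) = (5/6)^6 ≈ 0.3349.
P(at least one) = 1 − 0.3349 = 0.6651.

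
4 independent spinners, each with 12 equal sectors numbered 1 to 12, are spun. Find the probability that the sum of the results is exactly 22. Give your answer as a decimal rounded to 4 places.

0.0479

There are 12^4 = 20736 equally likely outcomes.
The number of ordered 4-tuples from {1,…,12} summing to 22 is 994.
P(sum = 22) = 994/20736 = 497/10368 ≈ 0.0479.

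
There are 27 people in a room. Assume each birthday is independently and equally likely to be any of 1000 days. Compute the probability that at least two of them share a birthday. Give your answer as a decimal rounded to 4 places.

It's easier to compute the probability that all 27 are distinct.
P(all distinct) = 1000/1000 · 999/1000 · ··· · 974/1000 ≈ 0.7018.
So the probability of at least one match is 1 − 0.7018 = 0.2982.

0.2982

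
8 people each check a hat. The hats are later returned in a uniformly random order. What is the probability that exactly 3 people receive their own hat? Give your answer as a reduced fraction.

Choose which 3 of the 8 are fixed: C(8,3) = 56 ways.
The remaining 5 must have no fixed point: D(5) = 44.
P = 56·44/40320 = 11/180.

11/180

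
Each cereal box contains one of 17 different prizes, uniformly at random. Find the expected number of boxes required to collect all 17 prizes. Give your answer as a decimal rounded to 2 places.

58.47

After i distinct types are collected, each trial gives a new one with probability (17−i)/17, so the expected wait for the next new type is 17/(17−i).
E = 17/17 + 17/16 + 17/15 + 17/14 + 17/13 + 17/12 + 17/11 + 17/10 + 17/9 + 17/8 + 17/7 + 17/6 + 17/5 + 17/4 + 17/3 + 17/2 + 17/1 = 42142223/720720 ≈ 58.47.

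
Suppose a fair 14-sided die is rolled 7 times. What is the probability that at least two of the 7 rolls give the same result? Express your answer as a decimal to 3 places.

P(all 7 different) = 14/14 · 13/14 · ··· · 8/14 ≈ 0.164.
P(at least two equal) = 1 − 0.164 = 0.836.

0.836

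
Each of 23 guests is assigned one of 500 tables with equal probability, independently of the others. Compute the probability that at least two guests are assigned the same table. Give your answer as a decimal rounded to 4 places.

0.4018

It's easier to compute the probability that all 23 are distinct.
P(all distinct) = 500/500 · 499/500 · ··· · 478/500 ≈ 0.5982.
So the probability of at least one match is 1 − 0.5982 = 0.4018.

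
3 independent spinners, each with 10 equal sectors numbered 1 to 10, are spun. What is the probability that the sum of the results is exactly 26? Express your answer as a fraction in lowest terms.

There are 10^3 = 1000 equally likely outcomes.
The number of ordered 3-tuples from {1,…,10} summing to 26 is 15.
P(sum = 26) = 15/1000 = 3/200.

3/200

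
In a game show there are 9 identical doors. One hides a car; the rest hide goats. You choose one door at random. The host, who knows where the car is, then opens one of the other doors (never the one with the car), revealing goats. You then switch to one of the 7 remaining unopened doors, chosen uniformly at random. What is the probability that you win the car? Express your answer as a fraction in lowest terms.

Your original door holds the car with probability 1/9, so the other 8 collectively hold it with probability 8/9.
The host can always find an empty door to open, so this doesn't change that 8/9; it is now spread over the 7 remaining unopened doors.
P(win by switching) = (8/9) · (1/7) = 8/63.

8/63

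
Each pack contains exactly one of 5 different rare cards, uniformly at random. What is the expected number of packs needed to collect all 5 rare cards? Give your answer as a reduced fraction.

After i distinct types are collected, each trial gives a new one with probability (5−i)/5, so the expected wait for the next new type is 5/(5−i).
E = 5/5 + 5/4 + 5/3 + 5/2 + 5/1 = 137/12.

137/12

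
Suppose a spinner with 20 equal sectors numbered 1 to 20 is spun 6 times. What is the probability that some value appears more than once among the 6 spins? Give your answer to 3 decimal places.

P(all 6 different) = 20/20 · 19/20 · ··· · 15/20 ≈ 0.436.
P(at least two equal) = 1 − 0.436 = 0.564.

0.564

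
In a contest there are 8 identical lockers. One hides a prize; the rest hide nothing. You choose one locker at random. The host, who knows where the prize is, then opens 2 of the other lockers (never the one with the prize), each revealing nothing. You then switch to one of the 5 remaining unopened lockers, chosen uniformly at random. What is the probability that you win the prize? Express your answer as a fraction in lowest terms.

Your original locker holds the prize with probability 1/8, so the other 7 collectively hold it with probability 7/8.
The host can always find 2 empty lockers to open, so the reveals don't change that 7/8; it is now spread over the 5 remaining unopened lockers.
P(win by switching) = (7/8) · (1/5) = 7/40.

7/40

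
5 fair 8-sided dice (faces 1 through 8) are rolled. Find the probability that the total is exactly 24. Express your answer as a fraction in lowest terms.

595/8192

There are 8^5 = 32768 equally likely outcomes.
The number of ordered 5-tuples from {1,…,8} summing to 24 is 2380.
P(sum = 24) = 2380/32768 = 595/8192.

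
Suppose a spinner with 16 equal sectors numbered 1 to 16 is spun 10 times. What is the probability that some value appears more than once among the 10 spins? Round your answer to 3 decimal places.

0.974

P(all 10 different) = 16/16 · 15/16 · ··· · 7/16 ≈ 0.026.
P(at least two equal) = 1 − 0.026 = 0.974.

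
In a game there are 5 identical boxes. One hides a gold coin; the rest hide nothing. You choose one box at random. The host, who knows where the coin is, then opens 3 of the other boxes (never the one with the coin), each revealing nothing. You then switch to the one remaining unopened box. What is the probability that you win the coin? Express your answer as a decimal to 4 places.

0.8000

Your original box holds the coin with probability 1/5, so the other 4 collectively hold it with probability 4/5.
The host can always find 3 empty boxes to open, so the reveals don't change that 4/5; it is now spread over the 1 remaining unopened box.
P(win by switching) = (4/5) · (1/1) = 4/5 ≈ 0.8000.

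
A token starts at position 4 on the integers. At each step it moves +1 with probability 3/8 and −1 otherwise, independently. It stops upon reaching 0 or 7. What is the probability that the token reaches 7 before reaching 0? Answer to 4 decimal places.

0.1934

Let r = q/p = (5/8)/(3/8) = 5/3. The recurrence P(i) = p·P(i+1) + q·P(i−1) with P(0)=0, P(7)=1 gives P(i) = (1 − r^i)/(1 − r^7).
P(4) = (1 − (5/3)^4) / (1 − (5/3)^7) = 7344/37969 ≈ 0.1934.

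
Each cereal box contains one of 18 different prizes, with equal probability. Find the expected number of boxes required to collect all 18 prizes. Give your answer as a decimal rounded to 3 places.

After i distinct types are collected, each trial gives a new one with probability (18−i)/18, so the expected wait for the next new type is 18/(18−i).
E = 18/18 + 18/17 + 18/16 + 18/15 + 18/14 + 18/13 + 18/12 + 18/11 + 18/10 + 18/9 + 18/8 + 18/7 + 18/6 + 18/5 + 18/4 + 18/3 + 18/2 + 18/1 = 42822903/680680 ≈ 62.912.

62.912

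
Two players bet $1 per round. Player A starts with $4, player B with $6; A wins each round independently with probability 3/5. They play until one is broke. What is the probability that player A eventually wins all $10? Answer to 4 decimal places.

Let r = q/p = (2/5)/(3/5) = 2/3. The recurrence P(i) = p·P(i+1) + q·P(i−1) with P(0)=0, P(10)=1 gives P(i) = (1 − r^i)/(1 − r^10).
P(4) = (1 − (2/3)^4) / (1 − (2/3)^10) = 9477/11605 ≈ 0.8166.

0.8166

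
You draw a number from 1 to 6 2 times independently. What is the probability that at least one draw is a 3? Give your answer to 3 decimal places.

0.306

P(no draw is a 3) = (5/6)^2 ≈ 0.694.
P(at least one) = 1 − 0.694 = 0.306.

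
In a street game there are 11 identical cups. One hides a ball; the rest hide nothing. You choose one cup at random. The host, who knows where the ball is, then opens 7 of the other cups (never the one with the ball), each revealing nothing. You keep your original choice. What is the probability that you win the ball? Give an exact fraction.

1/11

The host can always open 7 empty cups regardless of your choice, so the reveals give no information about your original cup.
P(win by staying) = 1/11.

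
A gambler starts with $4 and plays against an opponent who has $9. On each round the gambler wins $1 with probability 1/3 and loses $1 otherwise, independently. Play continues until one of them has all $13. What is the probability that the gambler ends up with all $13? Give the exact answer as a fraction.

15/8191

Let r = q/p = (2/3)/(1/3) = 2. The recurrence P(i) = p·P(i+1) + q·P(i−1) with P(0)=0, P(13)=1 gives P(i) = (1 − r^i)/(1 − r^13).
P(4) = (1 − (2)^4) / (1 − (2)^13) = 15/8191.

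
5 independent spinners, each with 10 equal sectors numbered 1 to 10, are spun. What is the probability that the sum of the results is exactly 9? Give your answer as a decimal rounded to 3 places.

There are 10^5 = 100000 equally likely outcomes.
The number of ordered 5-tuples from {1,…,10} summing to 9 is 70.
P(sum = 9) = 70/100000 = 7/10000 ≈ 0.001.

0.001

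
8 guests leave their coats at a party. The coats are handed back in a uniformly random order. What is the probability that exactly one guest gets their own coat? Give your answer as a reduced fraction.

Choose which one is fixed: C(8,1) = 8 ways.
The remaining 7 must have no fixed point: D(7) = 1854.
P = 8·1854/40320 = 103/280.

103/280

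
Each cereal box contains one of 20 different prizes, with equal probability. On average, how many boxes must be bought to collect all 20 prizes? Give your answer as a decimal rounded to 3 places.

71.955

After i distinct types are collected, each trial gives a new one with probability (20−i)/20, so the expected wait for the next new type is 20/(20−i).
E = 20/20 + 20/19 + 20/18 + 20/17 + 20/16 + 20/15 + 20/14 + 20/13 + 20/12 + 20/11 + 20/10 + 20/9 + 20/8 + 20/7 + 20/6 + 20/5 + 20/4 + 20/3 + 20/2 + 20/1 = 279175675/3879876 ≈ 71.955.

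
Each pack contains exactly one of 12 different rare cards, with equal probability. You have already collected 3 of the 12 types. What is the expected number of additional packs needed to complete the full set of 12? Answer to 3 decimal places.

Starting from 3 distinct types, each trial gives a new one with probability (12−i)/12 when i types are held, so the wait for the next new type is 12/(12−i).
E = 12/9 + 12/8 + 12/7 + 12/6 + 12/5 + 12/4 + 12/3 + 12/2 + 12/1 = 7129/210 ≈ 33.948.

33.948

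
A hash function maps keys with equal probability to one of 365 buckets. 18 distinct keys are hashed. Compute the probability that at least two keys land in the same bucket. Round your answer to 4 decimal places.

0.3469

It's easier to compute the probability that all 18 are distinct.
P(all distinct) = 365/365 · 364/365 · ··· · 348/365 ≈ 0.6531.
So the probability of at least one match is 1 − 0.6531 = 0.3469.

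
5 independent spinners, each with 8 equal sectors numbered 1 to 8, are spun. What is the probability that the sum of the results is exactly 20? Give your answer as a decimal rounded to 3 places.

There are 8^5 = 32768 equally likely outcomes.
The number of ordered 5-tuples from {1,…,8} summing to 20 is 2226.
P(sum = 20) = 2226/32768 = 1113/16384 ≈ 0.068.

0.068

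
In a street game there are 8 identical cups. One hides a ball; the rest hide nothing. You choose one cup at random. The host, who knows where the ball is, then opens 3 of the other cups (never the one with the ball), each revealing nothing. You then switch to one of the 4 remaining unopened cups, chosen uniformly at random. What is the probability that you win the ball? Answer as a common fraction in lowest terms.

Your original cup holds the ball with probability 1/8, so the other 7 collectively hold it with probability 7/8.
The host can always find 3 empty cups to open, so the reveals don't change that 7/8; it is now spread over the 4 remaining unopened cups.
P(win by switching) = (7/8) · (1/4) = 7/32.

7/32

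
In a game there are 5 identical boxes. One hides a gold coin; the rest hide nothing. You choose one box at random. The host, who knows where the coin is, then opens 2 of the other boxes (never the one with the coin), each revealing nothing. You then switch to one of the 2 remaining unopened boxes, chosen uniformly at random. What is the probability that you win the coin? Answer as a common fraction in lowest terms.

Your original box holds the coin with probability 1/5, so the other 4 collectively hold it with probability 4/5.
The host can always find 2 empty boxes to open, so the reveals don't change that 4/5; it is now spread over the 2 remaining unopened boxes.
P(win by switching) = (4/5) · (1/2) = 2/5.

2/5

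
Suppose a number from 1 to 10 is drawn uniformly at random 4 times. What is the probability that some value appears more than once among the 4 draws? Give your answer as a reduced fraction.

62/125

P(all 4 different) = 10/10 · 9/10 · ··· · 7/10 = 63/125.
P(at least two equal) = 1 − 63/125 = 62/125.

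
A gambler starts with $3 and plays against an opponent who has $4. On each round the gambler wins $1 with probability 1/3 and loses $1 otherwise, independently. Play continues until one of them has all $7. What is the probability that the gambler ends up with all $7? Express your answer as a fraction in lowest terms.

7/127

Let r = q/p = (2/3)/(1/3) = 2. The recurrence P(i) = p·P(i+1) + q·P(i−1) with P(0)=0, P(7)=1 gives P(i) = (1 − r^i)/(1 − r^7).
P(3) = (1 − (2)^3) / (1 − (2)^7) = 7/127.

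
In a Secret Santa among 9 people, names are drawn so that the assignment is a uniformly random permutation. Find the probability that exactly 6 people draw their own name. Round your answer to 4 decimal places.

Choose which 6 of the 9 are fixed: C(9,6) = 84 ways.
The remaining 3 must have no fixed point: D(3) = 2.
P = 84·2/362880 = 1/2160 ≈ 0.0005.

0.0005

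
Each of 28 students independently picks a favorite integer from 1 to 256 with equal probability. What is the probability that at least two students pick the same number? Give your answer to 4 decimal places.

0.7840

It's easier to compute the probability that all 28 are distinct.
P(all distinct) = 256/256 · 255/256 · ··· · 229/256 ≈ 0.2160.
So the probability of at least one match is 1 − 0.2160 = 0.7840.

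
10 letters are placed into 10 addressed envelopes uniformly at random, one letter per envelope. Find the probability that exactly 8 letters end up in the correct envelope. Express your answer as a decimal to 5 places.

Choose which 8 of the 10 are fixed: C(10,8) = 45 ways.
The remaining 2 must have no fixed point: D(2) = 1.
P = 45·1/3628800 = 1/80640 ≈ 0.00001.

0.00001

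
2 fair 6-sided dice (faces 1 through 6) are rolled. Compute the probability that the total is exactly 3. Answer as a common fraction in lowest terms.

There are 6^2 = 36 equally likely outcomes.
The number of ordered 2-tuples from {1,…,6} summing to 3 is 2.
P(sum = 3) = 2/36 = 1/18.

1/18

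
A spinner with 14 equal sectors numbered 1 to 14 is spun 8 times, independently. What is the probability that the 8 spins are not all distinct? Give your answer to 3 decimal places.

P(all 8 different) = 14/14 · 13/14 · ··· · 7/14 ≈ 0.082.
P(at least two equal) = 1 − 0.082 = 0.918.

0.918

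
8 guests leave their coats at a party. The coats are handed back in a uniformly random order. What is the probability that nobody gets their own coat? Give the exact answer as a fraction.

This is the derangement probability: permutations of 8 with no fixed point.
D(8) = 8! · (1 − 1/1! + 1/2! − ··· + (−1)^8/8!) = 14833.
P = 14833/40320 = 2119/5760.

2119/5760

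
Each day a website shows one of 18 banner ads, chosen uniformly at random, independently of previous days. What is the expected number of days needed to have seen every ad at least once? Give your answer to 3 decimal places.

62.912

After i distinct types are collected, each trial gives a new one with probability (18−i)/18, so the expected wait for the next new type is 18/(18−i).
E = 18/18 + 18/17 + 18/16 + 18/15 + 18/14 + 18/13 + 18/12 + 18/11 + 18/10 + 18/9 + 18/8 + 18/7 + 18/6 + 18/5 + 18/4 + 18/3 + 18/2 + 18/1 = 42822903/680680 ≈ 62.912.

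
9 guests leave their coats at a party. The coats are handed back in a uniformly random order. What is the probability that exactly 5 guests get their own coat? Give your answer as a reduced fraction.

Choose which 5 of the 9 are fixed: C(9,5) = 126 ways.
The remaining 4 must have no fixed point: D(4) = 9.
P = 126·9/362880 = 1/320.

1/320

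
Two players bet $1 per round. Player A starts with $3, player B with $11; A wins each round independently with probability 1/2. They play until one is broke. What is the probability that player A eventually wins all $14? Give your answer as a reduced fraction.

3/14

With a fair step, P(i) = ½P(i−1) + ½P(i+1) with P(0)=0, P(14)=1 has the linear solution P(i) = i/14.
P(3) = 3/14.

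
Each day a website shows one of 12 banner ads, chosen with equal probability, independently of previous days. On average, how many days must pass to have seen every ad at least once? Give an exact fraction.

86021/2310

After i distinct types are collected, each trial gives a new one with probability (12−i)/12, so the expected wait for the next new type is 12/(12−i).
E = 12/12 + 12/11 + 12/10 + 12/9 + 12/8 + 12/7 + 12/6 + 12/5 + 12/4 + 12/3 + 12/2 + 12/1 = 86021/2310.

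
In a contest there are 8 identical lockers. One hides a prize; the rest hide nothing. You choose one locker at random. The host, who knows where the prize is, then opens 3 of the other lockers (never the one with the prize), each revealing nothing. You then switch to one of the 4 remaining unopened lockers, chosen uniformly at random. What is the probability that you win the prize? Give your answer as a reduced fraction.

7/32

Your original locker holds the prize with probability 1/8, so the other 7 collectively hold it with probability 7/8.
The host can always find 3 empty lockers to open, so the reveals don't change that 7/8; it is now spread over the 4 remaining unopened lockers.
P(win by switching) = (7/8) · (1/4) = 7/32.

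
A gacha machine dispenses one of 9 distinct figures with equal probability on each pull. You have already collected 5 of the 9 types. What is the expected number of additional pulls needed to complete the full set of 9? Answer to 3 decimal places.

Starting from 5 distinct types, each trial gives a new one with probability (9−i)/9 when i types are held, so the wait for the next new type is 9/(9−i).
E = 9/4 + 9/3 + 9/2 + 9/1 = 75/4 ≈ 18.750.

18.750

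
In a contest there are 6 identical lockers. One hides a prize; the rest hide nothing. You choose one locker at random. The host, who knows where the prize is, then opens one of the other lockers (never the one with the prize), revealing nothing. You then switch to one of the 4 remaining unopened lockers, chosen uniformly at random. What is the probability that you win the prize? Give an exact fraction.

5/24

Your original locker holds the prize with probability 1/6, so the other 5 collectively hold it with probability 5/6.
The host can always find an empty locker to open, so this doesn't change that 5/6; it is now spread over the 4 remaining unopened lockers.
P(win by switching) = (5/6) · (1/4) = 5/24.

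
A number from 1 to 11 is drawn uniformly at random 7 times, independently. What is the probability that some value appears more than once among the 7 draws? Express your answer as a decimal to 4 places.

P(all 7 different) = 11/11 · 10/11 · ··· · 5/11 ≈ 0.0853.
P(at least two equal) = 1 − 0.0853 = 0.9147.

0.9147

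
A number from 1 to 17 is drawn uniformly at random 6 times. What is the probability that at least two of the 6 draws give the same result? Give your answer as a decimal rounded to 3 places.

P(all 6 different) = 17/17 · 16/17 · ··· · 12/17 ≈ 0.369.
P(at least two equal) = 1 − 0.369 = 0.631.

0.631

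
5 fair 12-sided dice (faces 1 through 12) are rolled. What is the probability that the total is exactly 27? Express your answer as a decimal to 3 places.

There are 12^5 = 248832 equally likely outcomes.
The number of ordered 5-tuples from {1,…,12} summing to 27 is 9945.
P(sum = 27) = 9945/248832 = 1105/27648 ≈ 0.040.

0.040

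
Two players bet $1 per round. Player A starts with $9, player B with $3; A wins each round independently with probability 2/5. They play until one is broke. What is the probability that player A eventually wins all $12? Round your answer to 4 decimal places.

Let r = q/p = (3/5)/(2/5) = 3/2. The recurrence P(i) = p·P(i+1) + q·P(i−1) with P(0)=0, P(12)=1 gives P(i) = (1 − r^i)/(1 − r^12).
P(9) = (1 − (3/2)^9) / (1 − (3/2)^12) = 8072/27755 ≈ 0.2908.

0.2908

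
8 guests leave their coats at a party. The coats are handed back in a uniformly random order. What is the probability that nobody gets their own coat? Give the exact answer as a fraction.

This is the derangement probability: permutations of 8 with no fixed point.
D(8) = 8! · (1 − 1/1! + 1/2! − ··· + (−1)^8/8!) = 14833.
P = 14833/40320 = 2119/5760.

2119/5760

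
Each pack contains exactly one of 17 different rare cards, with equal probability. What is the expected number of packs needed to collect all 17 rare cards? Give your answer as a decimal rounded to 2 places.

58.47

After i distinct types are collected, each trial gives a new one with probability (17−i)/17, so the expected wait for the next new type is 17/(17−i).
E = 17/17 + 17/16 + 17/15 + 17/14 + 17/13 + 17/12 + 17/11 + 17/10 + 17/9 + 17/8 + 17/7 + 17/6 + 17/5 + 17/4 + 17/3 + 17/2 + 17/1 = 42142223/720720 ≈ 58.47.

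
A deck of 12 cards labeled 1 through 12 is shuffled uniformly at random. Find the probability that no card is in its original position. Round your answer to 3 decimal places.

This is the derangement probability: permutations of 12 with no fixed point.
D(12) = 12! · (1 − 1/1! + 1/2! − ··· + (−1)^12/12!) = 176214841.
P = 176214841/479001600 = 16019531/43545600 ≈ 0.368.

0.368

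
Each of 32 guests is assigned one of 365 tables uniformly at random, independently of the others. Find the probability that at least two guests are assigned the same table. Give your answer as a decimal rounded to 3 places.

0.753

It's easier to compute the probability that all 32 are distinct.
P(all distinct) = 365/365 · 364/365 · ··· · 334/365 ≈ 0.247.
So the probability of at least one match is 1 − 0.247 = 0.753.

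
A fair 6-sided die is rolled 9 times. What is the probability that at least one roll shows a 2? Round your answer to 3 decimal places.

P(no roll shows a 2) = (5/6)^9 ≈ 0.194.
P(at least one) = 1 − 0.194 = 0.806.

0.806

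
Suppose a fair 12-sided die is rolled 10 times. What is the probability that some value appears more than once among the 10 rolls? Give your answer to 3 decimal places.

P(all 10 different) = 12/12 · 11/12 · ··· · 3/12 ≈ 0.004.
P(at least two equal) = 1 − 0.004 = 0.996.

0.996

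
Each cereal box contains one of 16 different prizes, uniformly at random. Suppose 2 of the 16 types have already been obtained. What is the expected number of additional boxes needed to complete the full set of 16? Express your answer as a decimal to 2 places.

52.02

Starting from 2 distinct types, each trial gives a new one with probability (16−i)/16 when i types are held, so the wait for the next new type is 16/(16−i).
E = 16/14 + 16/13 + 16/12 + 16/11 + 16/10 + 16/9 + 16/8 + 16/7 + 16/6 + 16/5 + 16/4 + 16/3 + 16/2 + 16/1 = 2343466/45045 ≈ 52.02.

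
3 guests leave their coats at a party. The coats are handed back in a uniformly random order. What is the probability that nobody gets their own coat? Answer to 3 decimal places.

This is the derangement probability: permutations of 3 with no fixed point.
D(3) = 3! · (1 − 1/1! + 1/2! − ··· + (−1)^3/3!) = 2.
P = 2/6 = 1/3 ≈ 0.333.

0.333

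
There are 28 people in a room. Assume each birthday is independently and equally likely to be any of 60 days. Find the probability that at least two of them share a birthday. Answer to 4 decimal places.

It's easier to compute the probability that all 28 are distinct.
P(all distinct) = 60/60 · 59/60 · ··· · 33/60 ≈ 0.0005.
So the probability of at least one match is 1 − 0.0005 = 0.9995.

0.9995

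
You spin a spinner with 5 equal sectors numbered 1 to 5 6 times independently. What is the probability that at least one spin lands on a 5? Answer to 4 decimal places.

P(no spin lands on a 5) = (4/5)^6 ≈ 0.2621.
P(at least one) = 1 − 0.2621 = 0.7379.

0.7379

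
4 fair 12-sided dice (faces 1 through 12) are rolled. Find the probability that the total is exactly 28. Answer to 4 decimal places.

There are 12^4 = 20736 equally likely outcomes.
The number of ordered 4-tuples from {1,…,12} summing to 28 is 1111.
P(sum = 28) = 1111/20736 ≈ 0.0536.

0.0536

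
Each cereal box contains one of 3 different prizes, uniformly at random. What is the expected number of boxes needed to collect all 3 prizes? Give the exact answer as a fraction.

11/2

After i distinct types are collected, each trial gives a new one with probability (3−i)/3, so the expected wait for the next new type is 3/(3−i).
E = 3/3 + 3/2 + 3/1 = 11/2.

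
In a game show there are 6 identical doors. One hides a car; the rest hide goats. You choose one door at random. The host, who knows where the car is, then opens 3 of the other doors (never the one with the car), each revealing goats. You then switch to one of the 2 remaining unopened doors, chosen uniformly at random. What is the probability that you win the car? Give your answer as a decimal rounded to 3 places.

0.417

Your original door holds the car with probability 1/6, so the other 5 collectively hold it with probability 5/6.
The host can always find 3 empty doors to open, so the reveals don't change that 5/6; it is now spread over the 2 remaining unopened doors.
P(win by switching) = (5/6) · (1/2) = 5/12 ≈ 0.417.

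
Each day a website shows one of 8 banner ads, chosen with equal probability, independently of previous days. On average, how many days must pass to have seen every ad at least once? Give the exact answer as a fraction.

761/35

After i distinct types are collected, each trial gives a new one with probability (8−i)/8, so the expected wait for the next new type is 8/(8−i).
E = 8/8 + 8/7 + 8/6 + 8/5 + 8/4 + 8/3 + 8/2 + 8/1 = 761/35.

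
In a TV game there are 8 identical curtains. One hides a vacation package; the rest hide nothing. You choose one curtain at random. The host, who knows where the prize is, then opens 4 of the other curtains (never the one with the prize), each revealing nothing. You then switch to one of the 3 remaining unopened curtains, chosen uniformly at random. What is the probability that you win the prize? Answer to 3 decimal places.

Your original curtain holds the prize with probability 1/8, so the other 7 collectively hold it with probability 7/8.
The host can always find 4 empty curtains to open, so the reveals don't change that 7/8; it is now spread over the 3 remaining unopened curtains.
P(win by switching) = (7/8) · (1/3) = 7/24 ≈ 0.292.

0.292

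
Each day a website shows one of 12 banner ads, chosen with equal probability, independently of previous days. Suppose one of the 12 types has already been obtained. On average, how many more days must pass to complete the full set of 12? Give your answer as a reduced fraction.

83711/2310

Starting from 1 distinct type, each trial gives a new one with probability (12−i)/12 when i types are held, so the wait for the next new type is 12/(12−i).
E = 12/11 + 12/10 + 12/9 + 12/8 + 12/7 + 12/6 + 12/5 + 12/4 + 12/3 + 12/2 + 12/1 = 83711/2310.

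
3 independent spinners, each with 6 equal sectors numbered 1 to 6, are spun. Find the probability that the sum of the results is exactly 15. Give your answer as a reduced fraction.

There are 6^3 = 216 equally likely outcomes.
The number of ordered 3-tuples from {1,…,6} summing to 15 is 10.
P(sum = 15) = 10/216 = 5/108.

5/108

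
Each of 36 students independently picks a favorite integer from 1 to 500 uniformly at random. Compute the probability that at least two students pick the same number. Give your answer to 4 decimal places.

It's easier to compute the probability that all 36 are distinct.
P(all distinct) = 500/500 · 499/500 · ··· · 465/500 ≈ 0.2750.
So the probability of at least one match is 1 − 0.2750 = 0.7250.

0.7250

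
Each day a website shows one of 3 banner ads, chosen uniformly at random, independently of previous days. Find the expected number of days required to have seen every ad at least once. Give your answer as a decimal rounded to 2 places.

5.50

After i distinct types are collected, each trial gives a new one with probability (3−i)/3, so the expected wait for the next new type is 3/(3−i).
E = 3/3 + 3/2 + 3/1 = 11/2 ≈ 5.50.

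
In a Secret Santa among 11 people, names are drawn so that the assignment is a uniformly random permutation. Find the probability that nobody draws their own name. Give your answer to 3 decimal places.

This is the derangement probability: permutations of 11 with no fixed point.
D(11) = 11! · (1 − 1/1! + 1/2! − ··· + (−1)^11/11!) = 14684570.
P = 14684570/39916800 = 1468457/3991680 ≈ 0.368.

0.368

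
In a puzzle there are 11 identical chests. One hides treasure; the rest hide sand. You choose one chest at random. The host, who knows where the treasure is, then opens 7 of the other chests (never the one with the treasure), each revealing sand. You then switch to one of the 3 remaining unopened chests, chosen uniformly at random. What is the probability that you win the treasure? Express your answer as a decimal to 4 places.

0.3030

Your original chest holds the treasure with probability 1/11, so the other 10 collectively hold it with probability 10/11.
The host can always find 7 empty chests to open, so the reveals don't change that 10/11; it is now spread over the 3 remaining unopened chests.
P(win by switching) = (10/11) · (1/3) = 10/33 ≈ 0.3030.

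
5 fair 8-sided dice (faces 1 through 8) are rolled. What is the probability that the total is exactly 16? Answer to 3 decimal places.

There are 8^5 = 32768 equally likely outcomes.
The number of ordered 5-tuples from {1,…,8} summing to 16 is 1190.
P(sum = 16) = 1190/32768 = 595/16384 ≈ 0.036.

0.036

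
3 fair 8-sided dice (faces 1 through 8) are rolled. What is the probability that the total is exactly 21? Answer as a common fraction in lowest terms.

There are 8^3 = 512 equally likely outcomes.
The number of ordered 3-tuples from {1,…,8} summing to 21 is 10.
P(sum = 21) = 10/512 = 5/256.

5/256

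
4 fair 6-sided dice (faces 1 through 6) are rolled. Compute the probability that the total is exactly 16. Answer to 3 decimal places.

There are 6^4 = 1296 equally likely outcomes.
The number of ordered 4-tuples from {1,…,6} summing to 16 is 125.
P(sum = 16) = 125/1296 ≈ 0.096.

0.096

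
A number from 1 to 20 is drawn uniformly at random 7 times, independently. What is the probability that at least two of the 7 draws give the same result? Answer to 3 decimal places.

0.695

P(all 7 different) = 20/20 · 19/20 · ··· · 14/20 ≈ 0.305.
P(at least two equal) = 1 − 0.305 = 0.695.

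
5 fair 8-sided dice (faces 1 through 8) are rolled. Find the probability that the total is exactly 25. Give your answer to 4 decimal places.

There are 8^5 = 32768 equally likely outcomes.
The number of ordered 5-tuples from {1,…,8} summing to 25 is 2226.
P(sum = 25) = 2226/32768 = 1113/16384 ≈ 0.0679.

0.0679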